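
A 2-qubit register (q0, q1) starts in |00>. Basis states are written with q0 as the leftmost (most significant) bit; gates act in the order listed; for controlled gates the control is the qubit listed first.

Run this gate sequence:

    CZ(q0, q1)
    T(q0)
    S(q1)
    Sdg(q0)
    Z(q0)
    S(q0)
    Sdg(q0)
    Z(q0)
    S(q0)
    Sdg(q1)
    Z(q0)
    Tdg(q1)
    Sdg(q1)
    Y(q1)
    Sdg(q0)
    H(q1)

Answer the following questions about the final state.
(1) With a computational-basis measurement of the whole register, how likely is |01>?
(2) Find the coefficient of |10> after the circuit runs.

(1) A full measurement returns |01> with probability 1/2. Key observation: steps 4-9 multiply out to the identity, so the circuit reduces to the remaining gates.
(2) |10> carries amplitude 0 in the final state.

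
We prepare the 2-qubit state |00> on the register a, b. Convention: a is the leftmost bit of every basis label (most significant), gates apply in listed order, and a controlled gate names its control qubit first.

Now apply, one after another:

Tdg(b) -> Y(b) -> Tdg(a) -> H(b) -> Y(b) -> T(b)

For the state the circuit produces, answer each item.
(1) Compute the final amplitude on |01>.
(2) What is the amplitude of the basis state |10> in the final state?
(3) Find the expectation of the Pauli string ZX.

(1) The final state's coefficient on |01> equals -sqrt(2)*exp(I*pi/4)/2.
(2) The amplitude on |10> is 0.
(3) The expectation value of ZX is sqrt(2)/2.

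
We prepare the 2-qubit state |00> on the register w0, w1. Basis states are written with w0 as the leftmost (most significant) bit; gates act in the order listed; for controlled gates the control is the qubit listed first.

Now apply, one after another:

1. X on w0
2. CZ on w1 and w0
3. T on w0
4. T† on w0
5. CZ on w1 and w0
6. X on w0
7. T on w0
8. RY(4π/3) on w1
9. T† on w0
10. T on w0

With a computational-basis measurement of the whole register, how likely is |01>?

A full measurement returns |01> with probability 3/4. Key observation: gates 1-6 undo each other exactly, leaving only the rest of the circuit to track.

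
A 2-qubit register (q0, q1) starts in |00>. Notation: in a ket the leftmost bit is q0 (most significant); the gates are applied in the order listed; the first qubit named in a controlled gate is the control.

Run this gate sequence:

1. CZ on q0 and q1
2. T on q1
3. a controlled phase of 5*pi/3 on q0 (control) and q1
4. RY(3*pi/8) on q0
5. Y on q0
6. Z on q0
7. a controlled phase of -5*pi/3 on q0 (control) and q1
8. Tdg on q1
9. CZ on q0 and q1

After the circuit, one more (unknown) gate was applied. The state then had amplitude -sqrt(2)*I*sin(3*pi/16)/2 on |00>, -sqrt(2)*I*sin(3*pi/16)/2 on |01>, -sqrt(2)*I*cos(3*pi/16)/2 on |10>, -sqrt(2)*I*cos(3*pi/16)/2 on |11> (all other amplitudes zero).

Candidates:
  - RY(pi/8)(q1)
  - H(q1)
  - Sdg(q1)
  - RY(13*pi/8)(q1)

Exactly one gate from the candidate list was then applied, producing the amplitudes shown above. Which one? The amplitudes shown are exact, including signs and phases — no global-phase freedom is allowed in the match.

It was H(q1) that produced the state shown.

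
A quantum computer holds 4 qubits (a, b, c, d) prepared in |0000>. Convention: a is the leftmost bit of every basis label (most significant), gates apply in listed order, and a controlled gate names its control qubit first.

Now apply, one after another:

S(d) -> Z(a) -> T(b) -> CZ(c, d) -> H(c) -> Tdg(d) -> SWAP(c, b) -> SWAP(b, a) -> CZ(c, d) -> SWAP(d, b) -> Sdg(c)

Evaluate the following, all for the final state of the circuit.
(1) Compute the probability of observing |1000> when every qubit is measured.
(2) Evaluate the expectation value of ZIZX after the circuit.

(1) A full measurement returns |1000> with probability 1/2.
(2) The expectation value of ZIZX is 0.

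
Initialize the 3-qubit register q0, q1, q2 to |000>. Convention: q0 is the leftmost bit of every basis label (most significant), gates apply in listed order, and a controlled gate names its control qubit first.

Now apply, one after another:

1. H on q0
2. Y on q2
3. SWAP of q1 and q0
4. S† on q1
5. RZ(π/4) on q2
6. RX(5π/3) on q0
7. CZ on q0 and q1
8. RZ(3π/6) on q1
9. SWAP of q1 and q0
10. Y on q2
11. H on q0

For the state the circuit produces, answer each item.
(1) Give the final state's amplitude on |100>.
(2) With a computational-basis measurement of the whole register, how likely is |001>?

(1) The final state's coefficient on |100> equals 0.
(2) Outcome |001> occurs with probability 0.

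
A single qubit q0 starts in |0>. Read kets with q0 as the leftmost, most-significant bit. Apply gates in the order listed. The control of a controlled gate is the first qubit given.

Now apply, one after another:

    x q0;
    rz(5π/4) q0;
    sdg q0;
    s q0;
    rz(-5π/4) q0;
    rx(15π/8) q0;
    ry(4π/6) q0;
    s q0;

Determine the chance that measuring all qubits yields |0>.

A full measurement returns |0> with probability sqrt(sqrt(2) + 2)/8 + 1/2. Key observation: steps 2-5 multiply out to the identity, so the circuit reduces to the remaining gates.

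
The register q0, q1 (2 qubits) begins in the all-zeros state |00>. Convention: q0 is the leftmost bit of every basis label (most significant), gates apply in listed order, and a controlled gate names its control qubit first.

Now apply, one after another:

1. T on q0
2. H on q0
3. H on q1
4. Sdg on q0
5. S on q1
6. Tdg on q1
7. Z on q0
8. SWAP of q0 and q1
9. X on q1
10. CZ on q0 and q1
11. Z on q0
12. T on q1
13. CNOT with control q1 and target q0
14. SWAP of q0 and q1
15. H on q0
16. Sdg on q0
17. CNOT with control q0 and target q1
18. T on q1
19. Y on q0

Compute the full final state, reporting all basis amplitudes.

After the circuit, the state carries amplitude sqrt(2)*(1 - I)*exp(3*I*pi/4)/4 on |00>, 0 on |01>, -sqrt(2)/2 on |10>, sqrt(2)*(-1 + I)/4 on |11>.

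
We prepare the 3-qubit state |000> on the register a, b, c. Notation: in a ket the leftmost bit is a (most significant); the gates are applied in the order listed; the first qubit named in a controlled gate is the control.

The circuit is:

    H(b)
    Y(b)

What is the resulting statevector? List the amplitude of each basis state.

After the circuit, the state carries amplitude -sqrt(2)*I/2 on |000>, sqrt(2)*I/2 on |010>, and 0 on every other basis state.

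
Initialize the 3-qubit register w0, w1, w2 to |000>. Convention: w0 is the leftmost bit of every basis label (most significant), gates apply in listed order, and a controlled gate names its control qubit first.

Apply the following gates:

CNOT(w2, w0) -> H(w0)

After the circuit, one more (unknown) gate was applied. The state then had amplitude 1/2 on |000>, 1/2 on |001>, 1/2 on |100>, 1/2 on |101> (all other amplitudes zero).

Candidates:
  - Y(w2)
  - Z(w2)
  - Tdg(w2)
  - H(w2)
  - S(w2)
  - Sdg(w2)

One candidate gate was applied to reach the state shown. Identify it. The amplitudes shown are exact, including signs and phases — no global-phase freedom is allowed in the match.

The unique candidate consistent with the amplitudes is H(w2).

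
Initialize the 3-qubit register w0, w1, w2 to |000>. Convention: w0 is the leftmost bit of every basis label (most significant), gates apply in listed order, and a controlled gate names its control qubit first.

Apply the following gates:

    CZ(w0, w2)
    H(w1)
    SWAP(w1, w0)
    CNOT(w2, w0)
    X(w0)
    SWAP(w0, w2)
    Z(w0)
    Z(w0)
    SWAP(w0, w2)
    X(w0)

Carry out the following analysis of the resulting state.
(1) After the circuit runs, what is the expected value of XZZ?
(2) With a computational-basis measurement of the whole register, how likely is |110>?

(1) In the final state, XZZ has expectation 1.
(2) A full measurement returns |110> with probability 0.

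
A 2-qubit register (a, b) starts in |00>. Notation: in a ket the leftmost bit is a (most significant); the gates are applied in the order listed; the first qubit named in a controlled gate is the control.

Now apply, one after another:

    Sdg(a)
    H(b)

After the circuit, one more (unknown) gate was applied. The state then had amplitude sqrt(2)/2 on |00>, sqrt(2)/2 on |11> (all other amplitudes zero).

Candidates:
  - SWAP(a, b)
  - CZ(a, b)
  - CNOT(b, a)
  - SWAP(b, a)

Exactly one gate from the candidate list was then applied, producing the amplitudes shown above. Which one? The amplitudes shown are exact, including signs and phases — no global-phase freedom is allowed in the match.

The unique candidate consistent with the amplitudes is CNOT(b, a).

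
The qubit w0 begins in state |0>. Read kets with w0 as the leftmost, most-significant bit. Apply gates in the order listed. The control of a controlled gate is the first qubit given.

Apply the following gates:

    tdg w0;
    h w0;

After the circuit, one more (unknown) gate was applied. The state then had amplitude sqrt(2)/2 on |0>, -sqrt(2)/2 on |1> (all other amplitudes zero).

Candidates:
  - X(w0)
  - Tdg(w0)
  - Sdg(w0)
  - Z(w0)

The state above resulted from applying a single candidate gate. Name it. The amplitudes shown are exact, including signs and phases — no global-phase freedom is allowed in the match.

The unique candidate consistent with the amplitudes is Z(w0).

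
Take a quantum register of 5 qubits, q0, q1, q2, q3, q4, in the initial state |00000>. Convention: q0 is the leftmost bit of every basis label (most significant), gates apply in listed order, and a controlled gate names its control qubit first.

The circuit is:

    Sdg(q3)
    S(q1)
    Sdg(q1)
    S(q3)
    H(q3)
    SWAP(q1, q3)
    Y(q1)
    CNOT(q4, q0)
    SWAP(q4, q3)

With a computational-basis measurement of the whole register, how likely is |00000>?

A full measurement returns |00000> with probability 1/2. Key observation: steps 1-4 multiply out to the identity, so the circuit reduces to the remaining gates.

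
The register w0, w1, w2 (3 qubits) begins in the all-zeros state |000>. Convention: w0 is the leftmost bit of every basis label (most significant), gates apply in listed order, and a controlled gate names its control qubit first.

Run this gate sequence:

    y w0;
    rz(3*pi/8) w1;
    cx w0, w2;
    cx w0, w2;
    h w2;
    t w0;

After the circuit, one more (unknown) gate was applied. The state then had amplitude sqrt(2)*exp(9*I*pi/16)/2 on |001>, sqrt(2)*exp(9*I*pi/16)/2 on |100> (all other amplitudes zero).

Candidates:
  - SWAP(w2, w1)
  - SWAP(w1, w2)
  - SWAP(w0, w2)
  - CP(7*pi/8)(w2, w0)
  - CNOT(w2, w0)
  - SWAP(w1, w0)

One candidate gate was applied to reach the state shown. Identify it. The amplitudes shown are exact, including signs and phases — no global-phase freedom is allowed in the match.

It was CNOT(w2, w0) that produced the state shown. Key observation: gates 3-4 undo each other exactly, leaving only the rest of the circuit to track.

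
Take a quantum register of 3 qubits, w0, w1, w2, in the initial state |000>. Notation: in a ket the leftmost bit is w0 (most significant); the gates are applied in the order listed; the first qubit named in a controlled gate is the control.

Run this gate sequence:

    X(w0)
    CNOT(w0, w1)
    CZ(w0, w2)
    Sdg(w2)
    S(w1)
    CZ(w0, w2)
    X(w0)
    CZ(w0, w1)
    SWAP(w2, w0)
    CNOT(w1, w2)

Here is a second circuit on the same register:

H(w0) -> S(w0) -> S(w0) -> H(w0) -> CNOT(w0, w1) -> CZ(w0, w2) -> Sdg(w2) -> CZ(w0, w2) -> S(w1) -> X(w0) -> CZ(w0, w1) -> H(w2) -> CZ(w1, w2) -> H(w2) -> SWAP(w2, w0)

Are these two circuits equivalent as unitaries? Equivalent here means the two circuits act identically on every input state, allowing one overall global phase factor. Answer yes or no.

No: there is an input state on which the two circuits produce genuinely different outputs (not merely differing by a phase).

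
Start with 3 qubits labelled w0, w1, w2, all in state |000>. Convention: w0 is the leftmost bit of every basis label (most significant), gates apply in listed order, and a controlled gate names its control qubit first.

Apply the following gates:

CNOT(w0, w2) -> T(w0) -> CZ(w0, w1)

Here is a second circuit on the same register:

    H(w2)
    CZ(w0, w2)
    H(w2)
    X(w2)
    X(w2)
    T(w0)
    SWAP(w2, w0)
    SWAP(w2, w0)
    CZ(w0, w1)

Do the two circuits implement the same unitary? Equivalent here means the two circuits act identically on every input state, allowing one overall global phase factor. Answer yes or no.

Yes: on every input state the two circuits agree up to one overall phase factor.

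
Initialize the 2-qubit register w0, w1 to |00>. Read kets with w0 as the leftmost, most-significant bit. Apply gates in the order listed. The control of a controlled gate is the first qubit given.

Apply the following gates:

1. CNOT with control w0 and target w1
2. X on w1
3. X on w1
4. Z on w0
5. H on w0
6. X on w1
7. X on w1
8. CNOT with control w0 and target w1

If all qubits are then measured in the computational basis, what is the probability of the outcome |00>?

The probability of measuring |00> is 1/2.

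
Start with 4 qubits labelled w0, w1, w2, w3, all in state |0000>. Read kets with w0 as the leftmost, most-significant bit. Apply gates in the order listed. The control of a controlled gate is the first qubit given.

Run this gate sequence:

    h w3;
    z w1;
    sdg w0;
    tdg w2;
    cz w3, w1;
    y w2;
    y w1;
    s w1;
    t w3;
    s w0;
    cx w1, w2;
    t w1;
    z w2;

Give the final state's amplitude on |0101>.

The amplitude on |0101> is sqrt(2)/2.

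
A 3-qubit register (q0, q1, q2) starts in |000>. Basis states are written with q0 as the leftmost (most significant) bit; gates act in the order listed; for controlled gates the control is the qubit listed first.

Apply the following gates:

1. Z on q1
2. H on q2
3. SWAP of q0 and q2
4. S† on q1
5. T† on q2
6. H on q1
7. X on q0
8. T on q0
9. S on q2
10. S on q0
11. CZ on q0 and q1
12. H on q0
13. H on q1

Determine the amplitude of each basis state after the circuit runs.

After the circuit, the state carries amplitude 1/2 on |000>, 0 on |001>, exp(3*I*pi/4)/2 on |010>, 0 on |011>, 1/2 on |100>, 0 on |101>, -exp(3*I*pi/4)/2 on |110>, 0 on |111>.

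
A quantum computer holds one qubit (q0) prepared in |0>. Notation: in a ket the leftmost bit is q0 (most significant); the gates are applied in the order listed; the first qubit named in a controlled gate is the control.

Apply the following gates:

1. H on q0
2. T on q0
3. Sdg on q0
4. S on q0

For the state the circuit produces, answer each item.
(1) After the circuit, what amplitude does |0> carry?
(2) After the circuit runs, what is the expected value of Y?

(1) The final state's coefficient on |0> equals sqrt(2)/2.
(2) The observable Y averages to sqrt(2)/2.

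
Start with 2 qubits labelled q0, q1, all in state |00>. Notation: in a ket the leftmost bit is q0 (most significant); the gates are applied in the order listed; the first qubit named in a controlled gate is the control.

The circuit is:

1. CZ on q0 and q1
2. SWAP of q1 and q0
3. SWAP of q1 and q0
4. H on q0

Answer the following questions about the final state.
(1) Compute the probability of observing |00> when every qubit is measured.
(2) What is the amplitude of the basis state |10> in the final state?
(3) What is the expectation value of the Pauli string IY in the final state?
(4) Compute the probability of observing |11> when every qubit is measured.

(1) The probability of measuring |00> is 1/2. Key observation: gates 2-3 undo each other exactly, leaving only the rest of the circuit to track.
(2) |10> carries amplitude sqrt(2)/2 in the final state.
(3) In the final state, IY has expectation 0.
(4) Outcome |11> occurs with probability 0.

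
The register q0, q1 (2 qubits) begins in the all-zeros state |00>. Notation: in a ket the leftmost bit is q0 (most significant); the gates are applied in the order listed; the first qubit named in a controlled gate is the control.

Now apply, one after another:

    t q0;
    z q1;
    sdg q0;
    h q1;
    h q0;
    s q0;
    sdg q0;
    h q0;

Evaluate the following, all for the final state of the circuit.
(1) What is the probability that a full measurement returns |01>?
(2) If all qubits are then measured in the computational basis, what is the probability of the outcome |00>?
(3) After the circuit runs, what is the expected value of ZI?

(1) The probability of measuring |01> is 1/2.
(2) The probability of measuring |00> is 1/2.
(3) The expectation value of ZI is 1.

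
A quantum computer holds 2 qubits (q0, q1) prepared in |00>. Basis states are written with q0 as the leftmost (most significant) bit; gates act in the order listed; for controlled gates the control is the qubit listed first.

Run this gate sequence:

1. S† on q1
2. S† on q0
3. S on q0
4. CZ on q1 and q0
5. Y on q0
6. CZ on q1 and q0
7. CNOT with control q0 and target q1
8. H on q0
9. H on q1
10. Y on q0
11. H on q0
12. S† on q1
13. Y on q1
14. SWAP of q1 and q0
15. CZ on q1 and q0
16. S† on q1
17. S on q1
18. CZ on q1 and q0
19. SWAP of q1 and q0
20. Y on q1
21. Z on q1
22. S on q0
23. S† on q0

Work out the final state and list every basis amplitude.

The final amplitudes are -sqrt(2)/2 on |00>, sqrt(2)*I/2 on |01>, 0 on |10>, 0 on |11>. Key observation: gates 13-20 undo each other exactly, leaving only the rest of the circuit to track.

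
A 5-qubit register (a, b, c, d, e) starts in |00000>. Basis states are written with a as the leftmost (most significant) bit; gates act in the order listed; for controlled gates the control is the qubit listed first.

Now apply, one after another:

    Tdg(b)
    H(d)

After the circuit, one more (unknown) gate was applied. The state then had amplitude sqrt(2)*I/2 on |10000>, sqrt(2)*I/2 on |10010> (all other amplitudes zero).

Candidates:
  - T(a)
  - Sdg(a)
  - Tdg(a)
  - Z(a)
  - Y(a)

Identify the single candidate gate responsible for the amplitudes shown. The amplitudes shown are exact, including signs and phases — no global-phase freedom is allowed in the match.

The applied gate was Y(a).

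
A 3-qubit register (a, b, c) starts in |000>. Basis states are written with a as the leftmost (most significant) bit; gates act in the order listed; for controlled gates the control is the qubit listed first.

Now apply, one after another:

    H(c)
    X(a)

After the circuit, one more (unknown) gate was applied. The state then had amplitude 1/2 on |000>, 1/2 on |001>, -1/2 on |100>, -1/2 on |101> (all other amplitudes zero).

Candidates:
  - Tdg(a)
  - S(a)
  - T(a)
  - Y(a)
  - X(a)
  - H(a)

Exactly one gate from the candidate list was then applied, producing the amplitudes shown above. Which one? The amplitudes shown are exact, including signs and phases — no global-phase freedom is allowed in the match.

The applied gate was H(a).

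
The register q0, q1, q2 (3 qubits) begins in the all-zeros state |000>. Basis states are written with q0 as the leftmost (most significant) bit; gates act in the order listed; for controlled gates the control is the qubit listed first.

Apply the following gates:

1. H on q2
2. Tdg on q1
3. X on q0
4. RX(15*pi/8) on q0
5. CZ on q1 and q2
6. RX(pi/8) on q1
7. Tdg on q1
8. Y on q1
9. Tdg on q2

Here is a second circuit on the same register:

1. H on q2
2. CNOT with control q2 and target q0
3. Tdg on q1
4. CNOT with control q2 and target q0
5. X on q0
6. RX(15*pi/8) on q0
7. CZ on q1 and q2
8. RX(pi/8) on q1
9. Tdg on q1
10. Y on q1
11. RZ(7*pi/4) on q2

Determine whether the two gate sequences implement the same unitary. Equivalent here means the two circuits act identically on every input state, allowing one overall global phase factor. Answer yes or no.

Yes — the two circuits implement the same unitary up to a global phase.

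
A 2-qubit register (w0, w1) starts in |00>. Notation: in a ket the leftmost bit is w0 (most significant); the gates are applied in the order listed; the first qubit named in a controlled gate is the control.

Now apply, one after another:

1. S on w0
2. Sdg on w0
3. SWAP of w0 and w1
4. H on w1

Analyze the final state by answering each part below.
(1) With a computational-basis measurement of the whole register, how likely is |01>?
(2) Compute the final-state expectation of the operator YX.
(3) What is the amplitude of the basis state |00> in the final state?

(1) The probability of measuring |01> is 1/2.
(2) In the final state, YX has expectation 0.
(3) The amplitude on |00> is sqrt(2)/2.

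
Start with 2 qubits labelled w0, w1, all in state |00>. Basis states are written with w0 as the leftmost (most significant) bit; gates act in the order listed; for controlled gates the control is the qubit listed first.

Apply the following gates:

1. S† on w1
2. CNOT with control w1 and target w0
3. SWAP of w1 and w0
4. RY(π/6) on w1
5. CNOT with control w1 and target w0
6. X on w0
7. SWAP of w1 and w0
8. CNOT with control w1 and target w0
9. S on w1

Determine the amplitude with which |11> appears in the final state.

|11> carries amplitude I*(sqrt(2) + sqrt(6))/4 in the final state.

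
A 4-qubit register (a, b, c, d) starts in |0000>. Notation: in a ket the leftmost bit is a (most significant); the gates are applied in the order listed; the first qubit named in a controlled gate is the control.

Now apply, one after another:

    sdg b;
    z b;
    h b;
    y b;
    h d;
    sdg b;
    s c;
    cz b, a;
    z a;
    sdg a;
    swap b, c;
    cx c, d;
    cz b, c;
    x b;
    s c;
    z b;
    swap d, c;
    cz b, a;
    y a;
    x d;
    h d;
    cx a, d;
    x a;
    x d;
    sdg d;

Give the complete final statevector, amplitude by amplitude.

The final amplitudes are -sqrt(2)*I/2 on |0101>, -sqrt(2)*I/2 on |0111>, and 0 on every other basis state.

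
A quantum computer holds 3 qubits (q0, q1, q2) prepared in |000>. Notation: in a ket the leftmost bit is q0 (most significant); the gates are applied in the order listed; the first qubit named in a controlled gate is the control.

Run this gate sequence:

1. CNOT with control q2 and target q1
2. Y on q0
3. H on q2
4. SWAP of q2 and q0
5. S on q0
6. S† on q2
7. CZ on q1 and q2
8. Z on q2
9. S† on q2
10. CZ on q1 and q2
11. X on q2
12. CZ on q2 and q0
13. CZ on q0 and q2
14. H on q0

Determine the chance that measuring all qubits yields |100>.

Outcome |100> occurs with probability 1/2.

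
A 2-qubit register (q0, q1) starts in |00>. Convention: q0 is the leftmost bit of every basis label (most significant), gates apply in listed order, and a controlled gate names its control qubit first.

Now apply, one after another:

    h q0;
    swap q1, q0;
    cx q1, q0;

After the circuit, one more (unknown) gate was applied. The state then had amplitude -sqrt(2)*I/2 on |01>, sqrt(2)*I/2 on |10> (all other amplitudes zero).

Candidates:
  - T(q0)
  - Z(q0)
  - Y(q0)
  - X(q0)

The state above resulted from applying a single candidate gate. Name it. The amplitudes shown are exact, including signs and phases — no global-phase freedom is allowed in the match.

The unique candidate consistent with the amplitudes is Y(q0).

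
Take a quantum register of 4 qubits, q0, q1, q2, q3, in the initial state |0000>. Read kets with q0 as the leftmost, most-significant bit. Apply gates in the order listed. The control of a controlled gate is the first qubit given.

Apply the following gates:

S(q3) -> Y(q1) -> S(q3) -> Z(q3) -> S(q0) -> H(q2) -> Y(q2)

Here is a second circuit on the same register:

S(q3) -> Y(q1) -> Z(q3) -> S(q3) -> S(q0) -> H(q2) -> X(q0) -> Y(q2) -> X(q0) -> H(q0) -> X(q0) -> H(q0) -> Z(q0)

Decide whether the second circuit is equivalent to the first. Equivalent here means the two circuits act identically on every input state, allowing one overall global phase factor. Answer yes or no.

Yes, they are equivalent — the unitaries differ by at most a global phase.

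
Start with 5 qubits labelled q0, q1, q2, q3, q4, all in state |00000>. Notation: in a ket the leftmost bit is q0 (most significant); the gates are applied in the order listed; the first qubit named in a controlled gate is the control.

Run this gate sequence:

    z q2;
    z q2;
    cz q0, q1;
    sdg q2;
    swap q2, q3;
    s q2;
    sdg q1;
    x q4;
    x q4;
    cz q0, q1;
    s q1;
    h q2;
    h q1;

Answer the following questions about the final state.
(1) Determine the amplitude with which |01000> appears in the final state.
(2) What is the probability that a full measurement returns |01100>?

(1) |01000> carries amplitude 1/2 in the final state. Key observation: the block from step 8 through step 9 cancels to the identity and can be dropped.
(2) The probability of measuring |01100> is 1/4.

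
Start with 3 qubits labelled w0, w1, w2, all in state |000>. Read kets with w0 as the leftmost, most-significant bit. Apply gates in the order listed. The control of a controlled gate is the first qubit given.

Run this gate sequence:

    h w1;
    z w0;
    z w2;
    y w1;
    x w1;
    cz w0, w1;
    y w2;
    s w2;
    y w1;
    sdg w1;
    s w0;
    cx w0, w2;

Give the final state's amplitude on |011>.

|011> carries amplitude -sqrt(2)*I/2 in the final state.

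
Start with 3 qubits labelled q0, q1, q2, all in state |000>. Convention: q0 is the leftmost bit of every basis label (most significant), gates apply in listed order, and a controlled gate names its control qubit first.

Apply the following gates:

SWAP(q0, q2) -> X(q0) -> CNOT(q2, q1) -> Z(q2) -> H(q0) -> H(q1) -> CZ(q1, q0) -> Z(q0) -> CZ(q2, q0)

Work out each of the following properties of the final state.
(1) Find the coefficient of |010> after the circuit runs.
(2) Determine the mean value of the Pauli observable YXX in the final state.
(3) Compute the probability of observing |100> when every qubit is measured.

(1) The final state's coefficient on |010> equals 1/2.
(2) The expectation value of YXX is 0.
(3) Outcome |100> occurs with probability 1/4.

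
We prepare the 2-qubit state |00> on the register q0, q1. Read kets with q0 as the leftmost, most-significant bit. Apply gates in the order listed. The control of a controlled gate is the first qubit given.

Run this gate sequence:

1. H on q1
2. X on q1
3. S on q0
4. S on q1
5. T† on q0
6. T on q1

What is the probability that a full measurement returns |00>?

The probability of measuring |00> is 1/2.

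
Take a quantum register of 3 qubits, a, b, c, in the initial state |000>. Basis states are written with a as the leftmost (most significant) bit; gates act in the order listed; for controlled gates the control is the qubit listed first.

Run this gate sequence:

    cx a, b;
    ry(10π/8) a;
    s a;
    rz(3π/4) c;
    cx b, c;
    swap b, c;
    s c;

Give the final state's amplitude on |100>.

|100> carries amplitude sqrt(sqrt(2) + 2)*exp(I*pi/8)/2 in the final state.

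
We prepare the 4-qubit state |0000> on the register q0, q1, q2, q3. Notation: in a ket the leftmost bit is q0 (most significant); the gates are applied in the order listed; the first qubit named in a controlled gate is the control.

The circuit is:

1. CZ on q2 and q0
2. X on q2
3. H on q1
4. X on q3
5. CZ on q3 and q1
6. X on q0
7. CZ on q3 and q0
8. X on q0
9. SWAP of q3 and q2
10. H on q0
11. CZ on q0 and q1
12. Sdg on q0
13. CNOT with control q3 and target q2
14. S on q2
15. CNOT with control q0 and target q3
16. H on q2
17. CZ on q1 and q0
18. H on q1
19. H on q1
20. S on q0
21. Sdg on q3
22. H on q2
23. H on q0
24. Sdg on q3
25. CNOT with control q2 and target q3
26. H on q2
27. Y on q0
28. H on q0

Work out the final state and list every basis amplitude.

After the circuit, the state carries amplitude -sqrt(2)*I/4 on |0000>, 0 on |0001>, -sqrt(2)*I/4 on |0010>, 0 on |0011>, sqrt(2)*I/4 on |0100>, 0 on |0101>, sqrt(2)*I/4 on |0110>, 0 on |0111>, 0 on |1000>, -sqrt(2)*I/4 on |1001>, 0 on |1010>, -sqrt(2)*I/4 on |1011>, 0 on |1100>, sqrt(2)*I/4 on |1101>, 0 on |1110>, sqrt(2)*I/4 on |1111>. Key observation: steps 18-19 multiply out to the identity, so the circuit reduces to the remaining gates.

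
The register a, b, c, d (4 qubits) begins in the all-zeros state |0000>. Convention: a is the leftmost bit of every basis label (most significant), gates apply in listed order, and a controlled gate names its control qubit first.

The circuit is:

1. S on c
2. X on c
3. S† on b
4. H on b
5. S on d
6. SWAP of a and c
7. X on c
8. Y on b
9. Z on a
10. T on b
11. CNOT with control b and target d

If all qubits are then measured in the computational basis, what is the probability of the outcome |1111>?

A full measurement returns |1111> with probability 1/2.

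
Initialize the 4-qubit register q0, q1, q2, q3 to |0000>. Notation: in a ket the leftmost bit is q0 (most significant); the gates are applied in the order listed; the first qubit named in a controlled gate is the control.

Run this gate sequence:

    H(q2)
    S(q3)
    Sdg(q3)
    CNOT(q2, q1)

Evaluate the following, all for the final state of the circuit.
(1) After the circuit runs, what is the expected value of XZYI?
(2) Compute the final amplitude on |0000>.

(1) The expectation value of XZYI is 0. Key observation: the block from step 2 through step 3 cancels to the identity and can be dropped.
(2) The final state's coefficient on |0000> equals sqrt(2)/2.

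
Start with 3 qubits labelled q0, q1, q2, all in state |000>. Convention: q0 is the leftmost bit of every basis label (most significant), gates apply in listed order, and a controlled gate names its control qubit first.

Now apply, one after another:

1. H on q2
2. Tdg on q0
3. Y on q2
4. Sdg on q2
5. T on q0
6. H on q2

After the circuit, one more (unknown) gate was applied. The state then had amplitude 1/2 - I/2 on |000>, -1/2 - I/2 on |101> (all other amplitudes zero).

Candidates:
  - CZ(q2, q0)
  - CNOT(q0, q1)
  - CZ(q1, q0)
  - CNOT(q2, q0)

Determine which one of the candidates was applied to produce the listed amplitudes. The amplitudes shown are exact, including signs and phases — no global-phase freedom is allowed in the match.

It was CNOT(q2, q0) that produced the state shown.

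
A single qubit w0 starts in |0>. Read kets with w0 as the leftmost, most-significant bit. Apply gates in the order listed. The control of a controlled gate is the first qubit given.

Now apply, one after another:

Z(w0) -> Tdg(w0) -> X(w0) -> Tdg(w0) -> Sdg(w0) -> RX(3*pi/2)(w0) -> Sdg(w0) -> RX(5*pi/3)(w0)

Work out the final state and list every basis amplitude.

After the circuit, the state carries amplitude (-sqrt(6) + sqrt(2)*I)*exp(3*I*pi/4)/4 on |0>, (sqrt(6) - sqrt(2)*I)*exp(3*I*pi/4)/4 on |1>.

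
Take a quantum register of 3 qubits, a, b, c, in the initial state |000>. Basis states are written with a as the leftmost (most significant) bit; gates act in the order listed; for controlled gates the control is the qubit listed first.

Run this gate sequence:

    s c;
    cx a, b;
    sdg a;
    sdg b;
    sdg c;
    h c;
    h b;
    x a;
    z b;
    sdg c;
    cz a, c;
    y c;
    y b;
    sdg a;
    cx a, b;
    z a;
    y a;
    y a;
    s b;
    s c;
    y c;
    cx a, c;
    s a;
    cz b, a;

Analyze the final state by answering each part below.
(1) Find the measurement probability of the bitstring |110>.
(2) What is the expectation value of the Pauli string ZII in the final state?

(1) A full measurement returns |110> with probability 1/4.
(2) In the final state, ZII has expectation -1.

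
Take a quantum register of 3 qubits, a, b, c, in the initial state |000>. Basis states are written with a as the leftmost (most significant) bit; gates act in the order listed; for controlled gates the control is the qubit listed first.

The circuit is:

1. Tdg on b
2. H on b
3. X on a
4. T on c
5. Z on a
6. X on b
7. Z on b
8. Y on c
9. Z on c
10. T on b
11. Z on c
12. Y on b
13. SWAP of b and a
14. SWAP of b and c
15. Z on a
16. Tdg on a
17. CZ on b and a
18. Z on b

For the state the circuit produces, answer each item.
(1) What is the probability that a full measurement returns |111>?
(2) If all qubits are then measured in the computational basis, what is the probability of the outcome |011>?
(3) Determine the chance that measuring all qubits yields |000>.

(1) A full measurement returns |111> with probability 1/2.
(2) Outcome |011> occurs with probability 1/2.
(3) A full measurement returns |000> with probability 0.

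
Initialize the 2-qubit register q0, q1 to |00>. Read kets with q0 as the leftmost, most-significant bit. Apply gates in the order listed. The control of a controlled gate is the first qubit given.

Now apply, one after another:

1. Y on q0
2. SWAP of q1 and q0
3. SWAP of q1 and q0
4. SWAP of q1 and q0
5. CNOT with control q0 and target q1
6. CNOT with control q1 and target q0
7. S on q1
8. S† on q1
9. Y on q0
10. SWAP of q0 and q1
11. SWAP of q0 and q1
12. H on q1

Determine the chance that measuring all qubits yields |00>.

Outcome |00> occurs with probability 1/2. Key observation: gates 10-11 undo each other exactly, leaving only the rest of the circuit to track.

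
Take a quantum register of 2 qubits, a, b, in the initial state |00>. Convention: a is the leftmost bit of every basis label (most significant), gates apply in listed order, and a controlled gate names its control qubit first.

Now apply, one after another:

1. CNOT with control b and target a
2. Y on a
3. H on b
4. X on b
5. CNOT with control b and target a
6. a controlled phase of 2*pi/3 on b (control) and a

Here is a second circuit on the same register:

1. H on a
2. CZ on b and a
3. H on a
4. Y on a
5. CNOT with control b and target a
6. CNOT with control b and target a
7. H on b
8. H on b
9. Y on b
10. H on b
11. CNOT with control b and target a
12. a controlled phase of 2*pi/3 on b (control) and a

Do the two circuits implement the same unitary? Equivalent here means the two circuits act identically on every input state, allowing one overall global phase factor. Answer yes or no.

No, they are not equivalent — no single phase factor reconciles the two unitaries.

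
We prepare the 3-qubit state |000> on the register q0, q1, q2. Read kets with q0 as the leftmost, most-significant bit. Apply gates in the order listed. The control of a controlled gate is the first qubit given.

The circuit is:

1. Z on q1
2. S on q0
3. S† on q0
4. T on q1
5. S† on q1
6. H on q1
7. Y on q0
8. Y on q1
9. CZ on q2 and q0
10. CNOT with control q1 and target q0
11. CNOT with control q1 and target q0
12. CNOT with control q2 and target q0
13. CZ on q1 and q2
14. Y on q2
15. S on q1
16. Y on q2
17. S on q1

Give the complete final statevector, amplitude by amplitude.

The resulting statevector has amplitude sqrt(2)/2 on |100>, sqrt(2)/2 on |110>, and 0 on every other basis state. Key observation: steps 2-3 multiply out to the identity, so the circuit reduces to the remaining gates.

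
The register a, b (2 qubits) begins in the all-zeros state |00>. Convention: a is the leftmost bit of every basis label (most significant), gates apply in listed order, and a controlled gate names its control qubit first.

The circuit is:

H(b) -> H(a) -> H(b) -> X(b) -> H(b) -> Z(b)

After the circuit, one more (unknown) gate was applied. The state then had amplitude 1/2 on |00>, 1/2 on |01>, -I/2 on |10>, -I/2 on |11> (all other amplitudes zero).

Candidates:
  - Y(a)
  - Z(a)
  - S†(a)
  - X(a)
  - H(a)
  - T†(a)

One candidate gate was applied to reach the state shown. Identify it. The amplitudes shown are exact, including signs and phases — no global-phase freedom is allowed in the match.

It was S†(a) that produced the state shown. Key observation: gates 3-6 undo each other exactly, leaving only the rest of the circuit to track.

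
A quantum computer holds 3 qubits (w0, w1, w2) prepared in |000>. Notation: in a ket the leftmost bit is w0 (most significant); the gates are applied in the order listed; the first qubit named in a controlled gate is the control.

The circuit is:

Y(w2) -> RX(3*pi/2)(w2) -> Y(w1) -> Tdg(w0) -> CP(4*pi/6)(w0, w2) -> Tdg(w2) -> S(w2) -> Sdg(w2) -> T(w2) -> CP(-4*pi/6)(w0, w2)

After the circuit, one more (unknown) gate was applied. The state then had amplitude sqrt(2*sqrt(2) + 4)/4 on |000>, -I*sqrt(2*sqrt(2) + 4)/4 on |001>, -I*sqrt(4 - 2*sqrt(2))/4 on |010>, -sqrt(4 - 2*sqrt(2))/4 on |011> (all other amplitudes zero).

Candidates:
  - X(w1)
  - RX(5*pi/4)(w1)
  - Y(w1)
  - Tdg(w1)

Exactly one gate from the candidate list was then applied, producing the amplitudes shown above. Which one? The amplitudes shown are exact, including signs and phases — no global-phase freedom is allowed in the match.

The unique candidate consistent with the amplitudes is RX(5*pi/4)(w1).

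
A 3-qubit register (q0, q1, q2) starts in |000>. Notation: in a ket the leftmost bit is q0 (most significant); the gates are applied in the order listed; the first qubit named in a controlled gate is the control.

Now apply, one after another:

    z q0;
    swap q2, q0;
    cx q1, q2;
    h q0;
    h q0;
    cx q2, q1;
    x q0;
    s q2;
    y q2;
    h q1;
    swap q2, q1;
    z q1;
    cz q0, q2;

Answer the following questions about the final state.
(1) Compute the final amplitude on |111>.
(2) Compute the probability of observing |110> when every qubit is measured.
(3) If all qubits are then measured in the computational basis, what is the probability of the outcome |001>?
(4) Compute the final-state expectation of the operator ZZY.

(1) The amplitude on |111> is sqrt(2)*I/2.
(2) The probability of measuring |110> is 1/2.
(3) A full measurement returns |001> with probability 0.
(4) The observable ZZY averages to 0.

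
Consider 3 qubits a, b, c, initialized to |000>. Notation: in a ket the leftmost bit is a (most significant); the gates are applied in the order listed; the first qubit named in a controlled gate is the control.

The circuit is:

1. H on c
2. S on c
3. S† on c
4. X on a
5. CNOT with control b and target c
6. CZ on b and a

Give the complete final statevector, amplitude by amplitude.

The resulting statevector has amplitude sqrt(2)/2 on |100>, sqrt(2)/2 on |101>, and 0 on every other basis state.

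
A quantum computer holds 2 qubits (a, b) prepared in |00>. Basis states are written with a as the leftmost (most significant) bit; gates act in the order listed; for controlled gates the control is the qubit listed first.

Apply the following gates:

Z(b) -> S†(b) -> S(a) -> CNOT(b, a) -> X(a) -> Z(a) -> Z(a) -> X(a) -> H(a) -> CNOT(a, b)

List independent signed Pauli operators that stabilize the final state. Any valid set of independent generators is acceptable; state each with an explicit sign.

The final state is stabilized by the group generated by +XX, +ZZ; other independent generating sets are equally valid.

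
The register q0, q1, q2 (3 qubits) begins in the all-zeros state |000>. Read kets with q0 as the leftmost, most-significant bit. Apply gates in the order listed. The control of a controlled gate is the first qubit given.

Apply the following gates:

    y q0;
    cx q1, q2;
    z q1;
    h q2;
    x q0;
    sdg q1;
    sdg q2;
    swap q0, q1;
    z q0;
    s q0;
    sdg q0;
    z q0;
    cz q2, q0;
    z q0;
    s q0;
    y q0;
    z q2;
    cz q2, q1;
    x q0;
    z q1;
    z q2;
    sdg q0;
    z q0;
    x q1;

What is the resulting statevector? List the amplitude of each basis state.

The resulting statevector has amplitude -sqrt(2)/2 on |010>, sqrt(2)*I/2 on |011>, and 0 on every other basis state.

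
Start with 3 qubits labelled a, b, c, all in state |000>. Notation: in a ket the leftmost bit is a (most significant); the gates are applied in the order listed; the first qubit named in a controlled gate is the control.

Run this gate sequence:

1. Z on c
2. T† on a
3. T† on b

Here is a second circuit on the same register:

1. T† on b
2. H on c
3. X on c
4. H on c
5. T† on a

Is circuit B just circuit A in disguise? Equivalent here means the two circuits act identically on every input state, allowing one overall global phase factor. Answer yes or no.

Yes: on every input state the two circuits agree up to one overall phase factor.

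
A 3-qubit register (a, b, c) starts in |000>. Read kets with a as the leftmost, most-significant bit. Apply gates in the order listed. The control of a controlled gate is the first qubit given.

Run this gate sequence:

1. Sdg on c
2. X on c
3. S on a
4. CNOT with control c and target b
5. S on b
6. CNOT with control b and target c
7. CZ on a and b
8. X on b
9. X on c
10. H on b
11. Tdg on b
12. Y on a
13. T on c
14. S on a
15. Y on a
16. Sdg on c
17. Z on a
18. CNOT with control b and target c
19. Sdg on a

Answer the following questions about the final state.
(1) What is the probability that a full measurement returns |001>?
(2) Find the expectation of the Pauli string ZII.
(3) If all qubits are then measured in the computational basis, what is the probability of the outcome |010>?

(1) A full measurement returns |001> with probability 1/2.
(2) The observable ZII averages to 1.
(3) The probability of measuring |010> is 1/2.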